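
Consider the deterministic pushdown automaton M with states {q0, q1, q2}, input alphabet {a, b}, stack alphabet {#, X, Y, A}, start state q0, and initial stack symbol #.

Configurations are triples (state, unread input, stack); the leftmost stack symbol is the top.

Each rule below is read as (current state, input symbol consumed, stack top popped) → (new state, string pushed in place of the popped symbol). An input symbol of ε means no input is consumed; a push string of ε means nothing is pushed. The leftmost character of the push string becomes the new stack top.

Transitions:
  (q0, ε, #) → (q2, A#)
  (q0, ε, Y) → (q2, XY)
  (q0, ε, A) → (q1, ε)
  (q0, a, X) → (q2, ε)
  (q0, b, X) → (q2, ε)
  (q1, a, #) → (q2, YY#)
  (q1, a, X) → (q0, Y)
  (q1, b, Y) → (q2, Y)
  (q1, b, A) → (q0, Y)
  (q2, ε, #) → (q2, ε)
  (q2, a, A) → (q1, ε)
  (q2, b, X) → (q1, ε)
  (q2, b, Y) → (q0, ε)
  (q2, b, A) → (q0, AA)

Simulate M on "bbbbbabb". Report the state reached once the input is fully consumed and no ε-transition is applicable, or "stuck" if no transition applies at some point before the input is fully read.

(q0, bbbbbabb, #) ⊢ (q2, bbbbbabb, A#) ⊢ (q0, bbbbabb, AA#) ⊢ (q1, bbbbabb, A#) ⊢ (q0, bbbabb, Y#) ⊢ (q2, bbbabb, XY#) ⊢ (q1, bbabb, Y#) ⊢ (q2, babb, Y#) ⊢ (q0, abb, #) ⊢ (q2, abb, A#) ⊢ (q1, bb, #)
No transition for (q1, b, top #); M blocks with input bb remaining.

stuck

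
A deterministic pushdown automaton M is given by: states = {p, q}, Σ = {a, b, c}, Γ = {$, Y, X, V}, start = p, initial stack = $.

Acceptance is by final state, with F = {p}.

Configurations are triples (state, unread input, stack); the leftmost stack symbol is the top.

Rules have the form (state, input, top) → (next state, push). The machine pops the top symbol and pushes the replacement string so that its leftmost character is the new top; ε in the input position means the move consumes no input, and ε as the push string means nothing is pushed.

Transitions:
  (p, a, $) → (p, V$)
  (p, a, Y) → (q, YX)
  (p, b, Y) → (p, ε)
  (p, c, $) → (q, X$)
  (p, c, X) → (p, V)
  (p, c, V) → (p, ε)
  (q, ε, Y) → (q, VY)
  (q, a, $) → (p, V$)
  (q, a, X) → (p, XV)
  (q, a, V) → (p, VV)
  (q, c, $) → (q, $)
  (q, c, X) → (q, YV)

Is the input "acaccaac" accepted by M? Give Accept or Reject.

Reject

(p, acaccaac, $) ⊢ (p, caccaac, V$) ⊢ (p, accaac, $) ⊢ (p, ccaac, V$) ⊢ (p, caac, $) ⊢ (q, aac, X$) ⊢ (p, ac, XV$)
No transition applies at (p, ac, XV$); input not fully consumed.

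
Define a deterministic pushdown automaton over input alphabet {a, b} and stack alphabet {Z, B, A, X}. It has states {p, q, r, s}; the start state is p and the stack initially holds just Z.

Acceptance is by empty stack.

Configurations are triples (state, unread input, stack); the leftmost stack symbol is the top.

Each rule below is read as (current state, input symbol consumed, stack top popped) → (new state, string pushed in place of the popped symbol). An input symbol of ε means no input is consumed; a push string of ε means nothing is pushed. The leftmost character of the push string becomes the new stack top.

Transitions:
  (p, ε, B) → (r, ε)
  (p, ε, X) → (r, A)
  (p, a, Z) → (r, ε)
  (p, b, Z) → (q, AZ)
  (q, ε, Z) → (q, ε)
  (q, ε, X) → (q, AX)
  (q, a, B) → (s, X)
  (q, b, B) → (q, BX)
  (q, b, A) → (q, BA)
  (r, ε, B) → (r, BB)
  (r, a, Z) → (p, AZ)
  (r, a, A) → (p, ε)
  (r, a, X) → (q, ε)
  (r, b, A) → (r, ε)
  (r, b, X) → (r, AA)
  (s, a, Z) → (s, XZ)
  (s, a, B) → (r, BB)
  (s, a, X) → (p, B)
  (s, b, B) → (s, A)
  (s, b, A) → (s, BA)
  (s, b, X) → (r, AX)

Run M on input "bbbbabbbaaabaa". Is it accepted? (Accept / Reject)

(p, bbbbabbbaaabaa, Z)
  read b, top Z: go to q, push AZ → (q, bbbabbbaaabaa, AZ)
  read b, top A: go to q, push BA → (q, bbabbbaaabaa, BAZ)
  read b, top B: go to q, push BX → (q, babbbaaabaa, BXAZ)
  read b, top B: go to q, push BX → (q, abbbaaabaa, BXXAZ)
  read a, top B: go to s, push X → (s, bbbaaabaa, XXXAZ)
  read b, top X: go to r, push AX → (r, bbaaabaa, AXXXAZ)
  read b, top A: go to r, push ε → (r, baaabaa, XXXAZ)
  read b, top X: go to r, push AA → (r, aaabaa, AAXXAZ)
  read a, top A: go to p, push ε → (p, aabaa, AXXAZ)
No transition applies at (p, aabaa, AXXAZ); input not fully consumed.

Reject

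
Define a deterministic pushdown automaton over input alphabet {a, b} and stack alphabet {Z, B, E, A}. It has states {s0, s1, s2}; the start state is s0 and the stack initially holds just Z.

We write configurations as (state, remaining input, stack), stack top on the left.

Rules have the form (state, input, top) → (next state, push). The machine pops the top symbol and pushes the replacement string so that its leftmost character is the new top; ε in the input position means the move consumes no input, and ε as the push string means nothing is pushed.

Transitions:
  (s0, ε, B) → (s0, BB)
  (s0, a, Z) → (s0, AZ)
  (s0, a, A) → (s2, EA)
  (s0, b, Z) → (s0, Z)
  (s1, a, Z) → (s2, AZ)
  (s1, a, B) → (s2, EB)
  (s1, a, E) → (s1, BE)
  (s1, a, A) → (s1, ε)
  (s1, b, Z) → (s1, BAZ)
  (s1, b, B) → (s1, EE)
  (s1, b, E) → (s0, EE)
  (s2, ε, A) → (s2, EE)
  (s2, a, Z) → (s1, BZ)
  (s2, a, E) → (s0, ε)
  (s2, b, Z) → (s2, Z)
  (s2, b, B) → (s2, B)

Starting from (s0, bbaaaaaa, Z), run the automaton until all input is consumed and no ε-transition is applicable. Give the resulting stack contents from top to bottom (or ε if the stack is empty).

EAZ

(s0, bbaaaaaa, Z)
  read b, top Z: go to s0, push Z → (s0, baaaaaa, Z)
  read b, top Z: go to s0, push Z → (s0, aaaaaa, Z)
  read a, top Z: go to s0, push AZ → (s0, aaaaa, AZ)
  read a, top A: go to s2, push EA → (s2, aaaa, EAZ)
  read a, top E: go to s0, push ε → (s0, aaa, AZ)
  read a, top A: go to s2, push EA → (s2, aa, EAZ)
  read a, top E: go to s0, push ε → (s0, a, AZ)
  read a, top A: go to s2, push EA → (s2, ε, EAZ)
All input consumed in state s2 with stack EAZ.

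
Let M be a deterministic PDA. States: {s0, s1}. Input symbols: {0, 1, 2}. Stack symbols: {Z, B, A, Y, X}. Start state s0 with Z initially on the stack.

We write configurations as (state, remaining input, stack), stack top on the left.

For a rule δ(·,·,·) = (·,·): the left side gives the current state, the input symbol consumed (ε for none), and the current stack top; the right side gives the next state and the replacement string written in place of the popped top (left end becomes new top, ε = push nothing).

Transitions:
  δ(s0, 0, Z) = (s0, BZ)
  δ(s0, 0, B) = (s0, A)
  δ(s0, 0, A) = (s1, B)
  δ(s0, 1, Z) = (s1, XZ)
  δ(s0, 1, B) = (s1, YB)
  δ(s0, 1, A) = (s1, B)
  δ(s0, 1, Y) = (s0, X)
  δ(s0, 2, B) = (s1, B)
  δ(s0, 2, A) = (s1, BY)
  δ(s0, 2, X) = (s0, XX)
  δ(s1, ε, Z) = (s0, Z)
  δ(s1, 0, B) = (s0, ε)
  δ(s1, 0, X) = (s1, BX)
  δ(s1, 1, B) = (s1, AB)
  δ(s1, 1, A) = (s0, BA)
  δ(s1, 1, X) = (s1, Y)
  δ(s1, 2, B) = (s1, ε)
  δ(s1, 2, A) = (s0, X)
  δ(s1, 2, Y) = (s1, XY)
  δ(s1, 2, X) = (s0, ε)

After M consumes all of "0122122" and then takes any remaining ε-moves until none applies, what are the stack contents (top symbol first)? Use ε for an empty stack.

(s0, 0122122, Z) ⊢ (s0, 122122, BZ) ⊢ (s1, 22122, YBZ) ⊢ (s1, 2122, XYBZ) ⊢ (s0, 122, YBZ) ⊢ (s0, 22, XBZ) ⊢ (s0, 2, XXBZ) ⊢ (s0, ε, XXXBZ)
All input consumed in state s0 with stack XXXBZ.

XXXBZ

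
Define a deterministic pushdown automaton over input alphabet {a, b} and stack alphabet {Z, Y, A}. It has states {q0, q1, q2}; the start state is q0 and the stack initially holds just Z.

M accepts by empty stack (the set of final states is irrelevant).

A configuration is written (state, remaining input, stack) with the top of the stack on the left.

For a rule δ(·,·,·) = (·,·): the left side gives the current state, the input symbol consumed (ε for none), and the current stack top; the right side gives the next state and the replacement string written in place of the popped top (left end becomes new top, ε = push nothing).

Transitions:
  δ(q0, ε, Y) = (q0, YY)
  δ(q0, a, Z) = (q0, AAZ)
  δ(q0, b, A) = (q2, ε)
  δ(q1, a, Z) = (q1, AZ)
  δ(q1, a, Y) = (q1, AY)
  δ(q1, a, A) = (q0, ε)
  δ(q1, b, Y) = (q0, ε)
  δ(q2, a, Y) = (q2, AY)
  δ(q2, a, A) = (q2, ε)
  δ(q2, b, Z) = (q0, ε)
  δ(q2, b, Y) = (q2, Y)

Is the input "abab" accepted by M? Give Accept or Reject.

(q0, abab, Z) ⊢ (q0, bab, AAZ) ⊢ (q2, ab, AZ) ⊢ (q2, b, Z) ⊢ (q0, ε, ε)
All input consumed and the stack is empty.

Accept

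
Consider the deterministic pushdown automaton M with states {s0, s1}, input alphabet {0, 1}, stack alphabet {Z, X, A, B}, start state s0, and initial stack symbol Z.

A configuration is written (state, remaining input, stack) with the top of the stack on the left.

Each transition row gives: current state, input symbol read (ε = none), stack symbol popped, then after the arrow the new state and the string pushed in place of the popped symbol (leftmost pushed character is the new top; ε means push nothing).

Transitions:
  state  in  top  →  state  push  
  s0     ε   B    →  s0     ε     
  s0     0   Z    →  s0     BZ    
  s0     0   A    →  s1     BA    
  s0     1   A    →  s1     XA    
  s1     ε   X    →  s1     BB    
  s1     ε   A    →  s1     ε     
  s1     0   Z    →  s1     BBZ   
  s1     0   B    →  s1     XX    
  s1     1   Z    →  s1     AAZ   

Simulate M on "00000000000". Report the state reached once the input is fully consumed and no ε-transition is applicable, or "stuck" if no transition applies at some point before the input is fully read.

s0

(s0, 00000000000, Z)
  read 0, top Z: go to s0, push BZ → (s0, 0000000000, BZ)
  ε-move, top B: go to s0, push ε → (s0, 0000000000, Z)
  read 0, top Z: go to s0, push BZ → (s0, 000000000, BZ)
  ε-move, top B: go to s0, push ε → (s0, 000000000, Z)
  read 0, top Z: go to s0, push BZ → (s0, 00000000, BZ)
  ε-move, top B: go to s0, push ε → (s0, 00000000, Z)
  read 0, top Z: go to s0, push BZ → (s0, 0000000, BZ)
  ε-move, top B: go to s0, push ε → (s0, 0000000, Z)
  read 0, top Z: go to s0, push BZ → (s0, 000000, BZ)
  ε-move, top B: go to s0, push ε → (s0, 000000, Z)
  read 0, top Z: go to s0, push BZ → (s0, 00000, BZ)
  ε-move, top B: go to s0, push ε → (s0, 00000, Z)
  read 0, top Z: go to s0, push BZ → (s0, 0000, BZ)
  ε-move, top B: go to s0, push ε → (s0, 0000, Z)
  read 0, top Z: go to s0, push BZ → (s0, 000, BZ)
  ε-move, top B: go to s0, push ε → (s0, 000, Z)
  read 0, top Z: go to s0, push BZ → (s0, 00, BZ)
  ε-move, top B: go to s0, push ε → (s0, 00, Z)
  read 0, top Z: go to s0, push BZ → (s0, 0, BZ)
  ε-move, top B: go to s0, push ε → (s0, 0, Z)
  read 0, top Z: go to s0, push BZ → (s0, ε, BZ)
  ε-move, top B: go to s0, push ε → (s0, ε, Z)
All input consumed; M is in state s0.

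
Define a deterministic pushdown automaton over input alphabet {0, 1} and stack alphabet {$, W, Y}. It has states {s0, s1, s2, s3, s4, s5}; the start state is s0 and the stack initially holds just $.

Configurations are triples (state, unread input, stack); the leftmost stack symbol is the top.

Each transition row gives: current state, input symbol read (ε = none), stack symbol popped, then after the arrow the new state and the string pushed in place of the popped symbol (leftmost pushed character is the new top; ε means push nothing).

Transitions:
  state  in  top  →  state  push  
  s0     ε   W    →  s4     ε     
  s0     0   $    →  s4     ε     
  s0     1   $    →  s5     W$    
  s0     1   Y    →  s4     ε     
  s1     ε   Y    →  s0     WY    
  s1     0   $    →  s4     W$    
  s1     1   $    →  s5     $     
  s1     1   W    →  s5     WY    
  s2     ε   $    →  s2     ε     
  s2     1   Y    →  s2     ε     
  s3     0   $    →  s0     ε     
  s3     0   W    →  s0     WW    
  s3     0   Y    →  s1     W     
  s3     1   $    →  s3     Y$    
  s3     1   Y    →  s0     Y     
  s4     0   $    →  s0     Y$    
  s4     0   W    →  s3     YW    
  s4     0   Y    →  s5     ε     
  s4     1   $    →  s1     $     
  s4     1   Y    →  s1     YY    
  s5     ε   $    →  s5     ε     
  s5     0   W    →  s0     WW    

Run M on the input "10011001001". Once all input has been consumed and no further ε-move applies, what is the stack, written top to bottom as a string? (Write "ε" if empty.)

YWYW$

(s0, 10011001001, $)
  read 1, top $: go to s5, push W$ → (s5, 0011001001, W$)
  read 0, top W: go to s0, push WW → (s0, 011001001, WW$)
  ε-move, top W: go to s4, push ε → (s4, 011001001, W$)
  read 0, top W: go to s3, push YW → (s3, 11001001, YW$)
  read 1, top Y: go to s0, push Y → (s0, 1001001, YW$)
  read 1, top Y: go to s4, push ε → (s4, 001001, W$)
  read 0, top W: go to s3, push YW → (s3, 01001, YW$)
  read 0, top Y: go to s1, push W → (s1, 1001, WW$)
  read 1, top W: go to s5, push WY → (s5, 001, WYW$)
  read 0, top W: go to s0, push WW → (s0, 01, WWYW$)
  ε-move, top W: go to s4, push ε → (s4, 01, WYW$)
  read 0, top W: go to s3, push YW → (s3, 1, YWYW$)
  read 1, top Y: go to s0, push Y → (s0, ε, YWYW$)
All input consumed in state s0 with stack YWYW$.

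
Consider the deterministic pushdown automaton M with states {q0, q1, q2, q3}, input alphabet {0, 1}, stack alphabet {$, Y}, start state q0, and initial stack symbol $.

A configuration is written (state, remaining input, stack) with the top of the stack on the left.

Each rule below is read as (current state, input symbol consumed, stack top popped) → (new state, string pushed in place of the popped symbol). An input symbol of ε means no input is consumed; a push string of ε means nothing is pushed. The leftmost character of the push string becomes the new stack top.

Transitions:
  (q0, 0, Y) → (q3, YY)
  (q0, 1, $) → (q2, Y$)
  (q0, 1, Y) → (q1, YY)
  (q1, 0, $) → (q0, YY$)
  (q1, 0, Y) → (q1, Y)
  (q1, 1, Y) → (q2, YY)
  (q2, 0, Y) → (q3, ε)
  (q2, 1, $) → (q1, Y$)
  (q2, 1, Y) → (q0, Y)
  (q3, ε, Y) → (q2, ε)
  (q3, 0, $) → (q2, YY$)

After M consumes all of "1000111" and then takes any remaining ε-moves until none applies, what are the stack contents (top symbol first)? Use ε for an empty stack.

YY$

(q0, 1000111, $)
  read 1, top $: go to q2, push Y$ → (q2, 000111, Y$)
  read 0, top Y: go to q3, push ε → (q3, 00111, $)
  read 0, top $: go to q2, push YY$ → (q2, 0111, YY$)
  read 0, top Y: go to q3, push ε → (q3, 111, Y$)
  ε-move, top Y: go to q2, push ε → (q2, 111, $)
  read 1, top $: go to q1, push Y$ → (q1, 11, Y$)
  read 1, top Y: go to q2, push YY → (q2, 1, YY$)
  read 1, top Y: go to q0, push Y → (q0, ε, YY$)
All input consumed in state q0 with stack YY$.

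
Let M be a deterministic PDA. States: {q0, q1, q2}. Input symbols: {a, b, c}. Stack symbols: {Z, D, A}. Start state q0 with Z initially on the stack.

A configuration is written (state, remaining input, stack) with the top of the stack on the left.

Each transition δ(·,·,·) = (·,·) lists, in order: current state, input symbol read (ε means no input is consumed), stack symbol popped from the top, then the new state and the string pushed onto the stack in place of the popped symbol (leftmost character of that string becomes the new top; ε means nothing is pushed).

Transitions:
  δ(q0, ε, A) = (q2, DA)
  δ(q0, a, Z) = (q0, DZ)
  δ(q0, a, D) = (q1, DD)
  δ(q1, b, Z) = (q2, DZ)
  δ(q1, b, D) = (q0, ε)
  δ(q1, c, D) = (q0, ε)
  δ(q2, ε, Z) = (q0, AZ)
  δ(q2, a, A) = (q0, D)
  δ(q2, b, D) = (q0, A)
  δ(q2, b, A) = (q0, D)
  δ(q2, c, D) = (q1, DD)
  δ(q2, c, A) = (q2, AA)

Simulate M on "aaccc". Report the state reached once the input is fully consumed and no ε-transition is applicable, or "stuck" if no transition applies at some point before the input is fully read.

(q0, aaccc, Z)
  read a, top Z: go to q0, push DZ → (q0, accc, DZ)
  read a, top D: go to q1, push DD → (q1, ccc, DDZ)
  read c, top D: go to q0, push ε → (q0, cc, DZ)
No transition for (q0, c, top D); M blocks with input cc remaining.

stuck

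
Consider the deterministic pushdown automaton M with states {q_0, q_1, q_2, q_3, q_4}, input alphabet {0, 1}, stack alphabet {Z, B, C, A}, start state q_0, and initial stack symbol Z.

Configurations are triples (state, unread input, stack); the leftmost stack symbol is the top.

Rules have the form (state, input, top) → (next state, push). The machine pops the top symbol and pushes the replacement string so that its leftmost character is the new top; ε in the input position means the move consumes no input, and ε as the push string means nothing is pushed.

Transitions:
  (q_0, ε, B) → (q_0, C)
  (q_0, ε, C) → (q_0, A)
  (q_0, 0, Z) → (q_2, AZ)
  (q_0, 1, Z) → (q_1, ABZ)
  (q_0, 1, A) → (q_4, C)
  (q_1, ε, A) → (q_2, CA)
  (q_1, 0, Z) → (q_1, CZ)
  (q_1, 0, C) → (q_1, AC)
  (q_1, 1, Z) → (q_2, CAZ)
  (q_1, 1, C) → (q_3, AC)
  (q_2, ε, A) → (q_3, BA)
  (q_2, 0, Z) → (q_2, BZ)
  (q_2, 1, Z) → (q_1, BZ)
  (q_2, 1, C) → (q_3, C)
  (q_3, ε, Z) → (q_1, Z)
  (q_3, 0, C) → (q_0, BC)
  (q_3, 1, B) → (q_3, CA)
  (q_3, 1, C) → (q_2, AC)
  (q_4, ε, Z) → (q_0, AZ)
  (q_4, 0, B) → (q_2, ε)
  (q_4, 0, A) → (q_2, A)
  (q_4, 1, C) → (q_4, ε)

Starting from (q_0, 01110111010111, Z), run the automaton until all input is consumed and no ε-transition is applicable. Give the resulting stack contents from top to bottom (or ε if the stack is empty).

AAACAAZ

(q_0, 01110111010111, Z) ⊢ (q_2, 1110111010111, AZ) ⊢ (q_3, 1110111010111, BAZ) ⊢ (q_3, 110111010111, CAAZ) ⊢ (q_2, 10111010111, ACAAZ) ⊢ (q_3, 10111010111, BACAAZ) ⊢ (q_3, 0111010111, CAACAAZ) ⊢ (q_0, 111010111, BCAACAAZ) ⊢ (q_0, 111010111, CCAACAAZ) ⊢ (q_0, 111010111, ACAACAAZ) ⊢ (q_4, 11010111, CCAACAAZ) ⊢ (q_4, 1010111, CAACAAZ) ⊢ (q_4, 010111, AACAAZ) ⊢ (q_2, 10111, AACAAZ) ⊢ (q_3, 10111, BAACAAZ) ⊢ (q_3, 0111, CAAACAAZ) ⊢ (q_0, 111, BCAAACAAZ) ⊢ (q_0, 111, CCAAACAAZ) ⊢ (q_0, 111, ACAAACAAZ) ⊢ (q_4, 11, CCAAACAAZ) ⊢ (q_4, 1, CAAACAAZ) ⊢ (q_4, ε, AAACAAZ)
All input consumed in state q_4 with stack AAACAAZ.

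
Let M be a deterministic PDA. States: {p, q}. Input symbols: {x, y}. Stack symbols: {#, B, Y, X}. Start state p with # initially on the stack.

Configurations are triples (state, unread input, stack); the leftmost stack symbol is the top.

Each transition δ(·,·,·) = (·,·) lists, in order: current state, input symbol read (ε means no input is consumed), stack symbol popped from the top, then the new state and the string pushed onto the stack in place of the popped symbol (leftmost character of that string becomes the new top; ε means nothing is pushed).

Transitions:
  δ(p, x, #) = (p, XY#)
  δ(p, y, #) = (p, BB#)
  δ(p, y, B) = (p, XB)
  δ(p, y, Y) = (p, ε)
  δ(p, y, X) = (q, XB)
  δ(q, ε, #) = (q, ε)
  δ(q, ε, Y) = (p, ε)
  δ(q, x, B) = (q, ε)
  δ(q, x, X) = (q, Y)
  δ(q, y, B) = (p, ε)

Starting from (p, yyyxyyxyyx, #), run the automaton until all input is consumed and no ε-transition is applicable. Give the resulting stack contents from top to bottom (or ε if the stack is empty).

BBBBB#

(p, yyyxyyxyyx, #)
  read y, top #: go to p, push BB# → (p, yyxyyxyyx, BB#)
  read y, top B: go to p, push XB → (p, yxyyxyyx, XBB#)
  read y, top X: go to q, push XB → (q, xyyxyyx, XBBB#)
  read x, top X: go to q, push Y → (q, yyxyyx, YBBB#)
  ε-move, top Y: go to p, push ε → (p, yyxyyx, BBB#)
  read y, top B: go to p, push XB → (p, yxyyx, XBBB#)
  read y, top X: go to q, push XB → (q, xyyx, XBBBB#)
  read x, top X: go to q, push Y → (q, yyx, YBBBB#)
  ε-move, top Y: go to p, push ε → (p, yyx, BBBB#)
  read y, top B: go to p, push XB → (p, yx, XBBBB#)
  read y, top X: go to q, push XB → (q, x, XBBBBB#)
  read x, top X: go to q, push Y → (q, ε, YBBBBB#)
  ε-move, top Y: go to p, push ε → (p, ε, BBBBB#)
All input consumed in state p with stack BBBBB#.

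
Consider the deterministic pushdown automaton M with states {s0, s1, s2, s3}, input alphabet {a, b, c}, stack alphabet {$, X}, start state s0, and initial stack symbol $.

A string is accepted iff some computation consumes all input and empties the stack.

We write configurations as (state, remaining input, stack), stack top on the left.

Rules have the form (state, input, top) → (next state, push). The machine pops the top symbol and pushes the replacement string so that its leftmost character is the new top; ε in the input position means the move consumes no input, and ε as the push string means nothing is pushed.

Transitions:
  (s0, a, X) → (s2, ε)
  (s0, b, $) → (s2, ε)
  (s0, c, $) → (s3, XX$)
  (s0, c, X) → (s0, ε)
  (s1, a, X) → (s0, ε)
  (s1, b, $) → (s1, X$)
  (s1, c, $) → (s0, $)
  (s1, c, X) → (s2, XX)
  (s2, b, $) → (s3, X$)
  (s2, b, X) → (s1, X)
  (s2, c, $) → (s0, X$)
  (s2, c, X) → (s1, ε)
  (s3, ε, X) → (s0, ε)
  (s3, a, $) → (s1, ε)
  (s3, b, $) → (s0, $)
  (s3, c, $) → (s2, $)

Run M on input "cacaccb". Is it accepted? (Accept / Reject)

Accept

(s0, cacaccb, $) ⊢ (s3, acaccb, XX$) ⊢ (s0, acaccb, X$) ⊢ (s2, caccb, $) ⊢ (s0, accb, X$) ⊢ (s2, ccb, $) ⊢ (s0, cb, X$) ⊢ (s0, b, $) ⊢ (s2, ε, ε)
All input consumed and the stack is empty.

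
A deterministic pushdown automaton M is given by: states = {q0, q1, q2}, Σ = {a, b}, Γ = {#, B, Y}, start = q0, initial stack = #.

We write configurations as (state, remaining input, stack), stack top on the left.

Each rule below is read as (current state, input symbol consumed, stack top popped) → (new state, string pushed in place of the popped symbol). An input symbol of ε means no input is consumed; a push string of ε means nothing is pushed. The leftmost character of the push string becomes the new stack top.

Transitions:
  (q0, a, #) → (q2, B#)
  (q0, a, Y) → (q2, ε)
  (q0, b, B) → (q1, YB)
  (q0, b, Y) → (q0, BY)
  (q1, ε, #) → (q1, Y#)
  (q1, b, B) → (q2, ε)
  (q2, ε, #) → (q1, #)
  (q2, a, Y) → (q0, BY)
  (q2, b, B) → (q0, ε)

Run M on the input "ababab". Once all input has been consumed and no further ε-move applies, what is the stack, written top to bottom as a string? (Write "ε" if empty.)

(q0, ababab, #)
  read a, top #: go to q2, push B# → (q2, babab, B#)
  read b, top B: go to q0, push ε → (q0, abab, #)
  read a, top #: go to q2, push B# → (q2, bab, B#)
  read b, top B: go to q0, push ε → (q0, ab, #)
  read a, top #: go to q2, push B# → (q2, b, B#)
  read b, top B: go to q0, push ε → (q0, ε, #)
All input consumed in state q0 with stack #.

#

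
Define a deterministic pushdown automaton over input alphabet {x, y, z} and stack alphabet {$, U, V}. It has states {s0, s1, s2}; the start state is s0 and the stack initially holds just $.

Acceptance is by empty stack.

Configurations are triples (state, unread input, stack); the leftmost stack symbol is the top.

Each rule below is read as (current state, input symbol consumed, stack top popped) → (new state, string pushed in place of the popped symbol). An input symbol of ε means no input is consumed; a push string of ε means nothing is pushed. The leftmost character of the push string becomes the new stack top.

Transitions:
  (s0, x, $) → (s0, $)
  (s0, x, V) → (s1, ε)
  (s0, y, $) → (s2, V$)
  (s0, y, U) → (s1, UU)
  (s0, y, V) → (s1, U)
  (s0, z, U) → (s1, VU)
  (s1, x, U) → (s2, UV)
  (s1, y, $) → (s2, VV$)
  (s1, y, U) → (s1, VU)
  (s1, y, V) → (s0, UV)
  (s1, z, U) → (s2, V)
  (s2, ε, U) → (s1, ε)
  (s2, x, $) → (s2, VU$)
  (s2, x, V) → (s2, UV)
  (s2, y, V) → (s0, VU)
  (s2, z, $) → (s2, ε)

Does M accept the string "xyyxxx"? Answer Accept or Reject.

(s0, xyyxxx, $) ⊢ (s0, yyxxx, $) ⊢ (s2, yxxx, V$) ⊢ (s0, xxx, VU$) ⊢ (s1, xx, U$) ⊢ (s2, x, UV$) ⊢ (s1, x, V$)
No transition applies at (s1, x, V$); input not fully consumed.

Reject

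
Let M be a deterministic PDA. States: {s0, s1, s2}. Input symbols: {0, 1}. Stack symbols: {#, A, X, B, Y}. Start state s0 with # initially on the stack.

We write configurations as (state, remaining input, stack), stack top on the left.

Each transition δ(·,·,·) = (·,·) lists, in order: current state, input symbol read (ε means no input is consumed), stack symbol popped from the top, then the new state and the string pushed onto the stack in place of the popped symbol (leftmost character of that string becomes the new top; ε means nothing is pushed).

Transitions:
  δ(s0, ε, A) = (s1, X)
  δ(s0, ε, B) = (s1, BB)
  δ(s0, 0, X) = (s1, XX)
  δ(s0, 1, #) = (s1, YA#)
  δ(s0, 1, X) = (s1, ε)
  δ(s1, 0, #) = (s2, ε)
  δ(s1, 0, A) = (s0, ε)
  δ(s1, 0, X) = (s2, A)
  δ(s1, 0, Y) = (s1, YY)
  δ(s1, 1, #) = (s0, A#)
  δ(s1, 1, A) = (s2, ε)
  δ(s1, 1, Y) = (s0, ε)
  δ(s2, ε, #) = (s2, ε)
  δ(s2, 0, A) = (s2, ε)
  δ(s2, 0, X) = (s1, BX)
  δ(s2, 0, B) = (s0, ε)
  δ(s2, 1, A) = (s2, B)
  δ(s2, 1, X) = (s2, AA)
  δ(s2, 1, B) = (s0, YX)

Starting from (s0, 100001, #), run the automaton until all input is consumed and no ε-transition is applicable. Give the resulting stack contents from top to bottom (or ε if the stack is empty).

(s0, 100001, #) ⊢ (s1, 00001, YA#) ⊢ (s1, 0001, YYA#) ⊢ (s1, 001, YYYA#) ⊢ (s1, 01, YYYYA#) ⊢ (s1, 1, YYYYYA#) ⊢ (s0, ε, YYYYA#)
All input consumed in state s0 with stack YYYYA#.

YYYYA#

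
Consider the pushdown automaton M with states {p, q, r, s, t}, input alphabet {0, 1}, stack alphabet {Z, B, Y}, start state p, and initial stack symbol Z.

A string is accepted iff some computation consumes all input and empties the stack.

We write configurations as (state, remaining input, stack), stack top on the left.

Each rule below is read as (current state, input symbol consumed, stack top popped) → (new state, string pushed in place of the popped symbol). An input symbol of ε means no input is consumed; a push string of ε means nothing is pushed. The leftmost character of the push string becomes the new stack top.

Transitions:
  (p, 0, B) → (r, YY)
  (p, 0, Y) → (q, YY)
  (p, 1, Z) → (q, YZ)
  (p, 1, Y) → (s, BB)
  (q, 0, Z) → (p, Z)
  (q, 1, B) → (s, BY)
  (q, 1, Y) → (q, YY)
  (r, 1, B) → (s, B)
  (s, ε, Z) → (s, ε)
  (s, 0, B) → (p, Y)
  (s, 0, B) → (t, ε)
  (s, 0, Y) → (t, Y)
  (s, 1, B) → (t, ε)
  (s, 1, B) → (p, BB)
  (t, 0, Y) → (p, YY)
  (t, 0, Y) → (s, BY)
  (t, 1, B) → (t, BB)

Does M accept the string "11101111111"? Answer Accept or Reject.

Reject

No computation consumes all input and empties the stack.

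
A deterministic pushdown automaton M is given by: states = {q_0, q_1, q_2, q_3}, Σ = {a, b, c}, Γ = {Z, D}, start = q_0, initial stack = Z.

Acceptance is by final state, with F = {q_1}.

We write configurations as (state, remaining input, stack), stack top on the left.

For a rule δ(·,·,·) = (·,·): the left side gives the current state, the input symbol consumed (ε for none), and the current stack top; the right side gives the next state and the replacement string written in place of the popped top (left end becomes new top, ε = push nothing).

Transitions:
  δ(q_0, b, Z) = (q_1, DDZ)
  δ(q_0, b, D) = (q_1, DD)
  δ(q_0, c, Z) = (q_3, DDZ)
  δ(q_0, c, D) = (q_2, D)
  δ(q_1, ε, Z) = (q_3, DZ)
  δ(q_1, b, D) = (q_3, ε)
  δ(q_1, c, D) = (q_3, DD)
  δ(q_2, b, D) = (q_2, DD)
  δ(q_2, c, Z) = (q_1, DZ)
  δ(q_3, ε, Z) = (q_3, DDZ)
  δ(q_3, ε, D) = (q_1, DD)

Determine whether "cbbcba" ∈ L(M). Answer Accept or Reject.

(q_0, cbbcba, Z)
  read c, top Z: go to q_3, push DDZ → (q_3, bbcba, DDZ)
  ε-move, top D: go to q_1, push DD → (q_1, bbcba, DDDZ)
  read b, top D: go to q_3, push ε → (q_3, bcba, DDZ)
  ε-move, top D: go to q_1, push DD → (q_1, bcba, DDDZ)
  read b, top D: go to q_3, push ε → (q_3, cba, DDZ)
  ε-move, top D: go to q_1, push DD → (q_1, cba, DDDZ)
  read c, top D: go to q_3, push DD → (q_3, ba, DDDDZ)
  ε-move, top D: go to q_1, push DD → (q_1, ba, DDDDDZ)
  read b, top D: go to q_3, push ε → (q_3, a, DDDDZ)
  ε-move, top D: go to q_1, push DD → (q_1, a, DDDDDZ)
No transition applies at (q_1, a, DDDDDZ); input not fully consumed.

Reject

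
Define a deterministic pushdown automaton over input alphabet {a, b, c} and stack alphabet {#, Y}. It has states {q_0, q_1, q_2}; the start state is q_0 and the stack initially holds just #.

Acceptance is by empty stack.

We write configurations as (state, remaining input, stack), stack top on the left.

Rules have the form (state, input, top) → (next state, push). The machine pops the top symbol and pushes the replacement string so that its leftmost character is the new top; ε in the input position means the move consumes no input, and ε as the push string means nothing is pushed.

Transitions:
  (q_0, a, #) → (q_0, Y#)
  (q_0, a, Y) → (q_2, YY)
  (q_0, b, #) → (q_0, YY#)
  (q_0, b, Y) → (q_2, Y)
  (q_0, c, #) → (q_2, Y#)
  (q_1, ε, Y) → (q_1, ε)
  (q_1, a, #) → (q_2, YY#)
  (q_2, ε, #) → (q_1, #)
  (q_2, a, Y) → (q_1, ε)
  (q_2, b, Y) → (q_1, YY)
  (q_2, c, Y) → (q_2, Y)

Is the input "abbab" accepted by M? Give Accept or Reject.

Reject

(q_0, abbab, #)
  read a, top #: go to q_0, push Y# → (q_0, bbab, Y#)
  read b, top Y: go to q_2, push Y → (q_2, bab, Y#)
  read b, top Y: go to q_1, push YY → (q_1, ab, YY#)
  ε-move, top Y: go to q_1, push ε → (q_1, ab, Y#)
  ε-move, top Y: go to q_1, push ε → (q_1, ab, #)
  read a, top #: go to q_2, push YY# → (q_2, b, YY#)
  read b, top Y: go to q_1, push YY → (q_1, ε, YYY#)
  ε-move, top Y: go to q_1, push ε → (q_1, ε, YY#)
  ε-move, top Y: go to q_1, push ε → (q_1, ε, Y#)
  ε-move, top Y: go to q_1, push ε → (q_1, ε, #)
All input consumed; stack is #, not empty, and no further ε-move applies.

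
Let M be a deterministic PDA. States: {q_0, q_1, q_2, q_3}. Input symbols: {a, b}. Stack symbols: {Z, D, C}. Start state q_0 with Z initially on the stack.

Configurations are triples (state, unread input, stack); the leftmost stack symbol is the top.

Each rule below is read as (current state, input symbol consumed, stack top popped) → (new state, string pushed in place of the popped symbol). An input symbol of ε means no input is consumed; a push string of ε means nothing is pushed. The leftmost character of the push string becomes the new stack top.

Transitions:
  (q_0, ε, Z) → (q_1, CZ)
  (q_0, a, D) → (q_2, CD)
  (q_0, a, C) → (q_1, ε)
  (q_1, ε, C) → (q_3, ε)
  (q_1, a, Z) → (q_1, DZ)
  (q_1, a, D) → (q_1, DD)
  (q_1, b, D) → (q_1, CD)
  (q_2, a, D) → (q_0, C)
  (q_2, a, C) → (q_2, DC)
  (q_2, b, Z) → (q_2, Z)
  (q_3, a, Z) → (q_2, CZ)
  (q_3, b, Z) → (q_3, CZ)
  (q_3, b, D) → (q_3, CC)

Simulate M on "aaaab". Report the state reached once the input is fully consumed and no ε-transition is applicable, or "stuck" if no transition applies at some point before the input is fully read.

q_3

(q_0, aaaab, Z)
  ε-move, top Z: go to q_1, push CZ → (q_1, aaaab, CZ)
  ε-move, top C: go to q_3, push ε → (q_3, aaaab, Z)
  read a, top Z: go to q_2, push CZ → (q_2, aaab, CZ)
  read a, top C: go to q_2, push DC → (q_2, aab, DCZ)
  read a, top D: go to q_0, push C → (q_0, ab, CCZ)
  read a, top C: go to q_1, push ε → (q_1, b, CZ)
  ε-move, top C: go to q_3, push ε → (q_3, b, Z)
  read b, top Z: go to q_3, push CZ → (q_3, ε, CZ)
All input consumed; M is in state q_3.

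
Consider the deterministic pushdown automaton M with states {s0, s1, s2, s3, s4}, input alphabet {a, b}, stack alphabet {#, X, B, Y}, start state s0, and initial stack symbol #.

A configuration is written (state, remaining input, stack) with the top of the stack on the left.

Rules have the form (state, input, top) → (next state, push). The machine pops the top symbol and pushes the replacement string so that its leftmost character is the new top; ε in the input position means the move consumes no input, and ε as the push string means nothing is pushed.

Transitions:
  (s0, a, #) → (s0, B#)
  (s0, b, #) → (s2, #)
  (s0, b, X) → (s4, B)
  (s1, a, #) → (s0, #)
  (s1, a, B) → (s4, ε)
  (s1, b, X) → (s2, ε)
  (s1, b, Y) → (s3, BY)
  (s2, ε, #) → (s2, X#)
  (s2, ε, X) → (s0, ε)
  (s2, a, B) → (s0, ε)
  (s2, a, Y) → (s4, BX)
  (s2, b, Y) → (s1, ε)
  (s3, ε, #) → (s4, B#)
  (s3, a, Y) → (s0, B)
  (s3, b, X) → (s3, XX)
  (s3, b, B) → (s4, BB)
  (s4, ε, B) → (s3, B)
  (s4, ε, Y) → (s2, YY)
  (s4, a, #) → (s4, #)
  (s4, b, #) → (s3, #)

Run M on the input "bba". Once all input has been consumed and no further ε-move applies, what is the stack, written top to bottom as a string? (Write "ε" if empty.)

(s0, bba, #) ⊢ (s2, ba, #) ⊢ (s2, ba, X#) ⊢ (s0, ba, #) ⊢ (s2, a, #) ⊢ (s2, a, X#) ⊢ (s0, a, #) ⊢ (s0, ε, B#)
All input consumed in state s0 with stack B#.

B#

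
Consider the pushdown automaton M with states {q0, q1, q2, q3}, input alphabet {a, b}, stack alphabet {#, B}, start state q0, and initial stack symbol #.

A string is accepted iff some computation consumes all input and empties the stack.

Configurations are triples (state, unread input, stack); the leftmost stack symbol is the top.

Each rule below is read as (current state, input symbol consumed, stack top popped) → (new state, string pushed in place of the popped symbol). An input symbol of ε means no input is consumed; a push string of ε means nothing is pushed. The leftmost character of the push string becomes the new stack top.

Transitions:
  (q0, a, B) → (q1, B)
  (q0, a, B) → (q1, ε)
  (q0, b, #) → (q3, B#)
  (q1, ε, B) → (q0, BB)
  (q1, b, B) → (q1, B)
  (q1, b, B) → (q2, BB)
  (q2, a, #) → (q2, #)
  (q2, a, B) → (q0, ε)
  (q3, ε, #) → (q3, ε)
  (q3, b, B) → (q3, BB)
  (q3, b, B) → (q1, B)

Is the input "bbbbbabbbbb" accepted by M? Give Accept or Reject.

Reject

No computation consumes all input and empties the stack.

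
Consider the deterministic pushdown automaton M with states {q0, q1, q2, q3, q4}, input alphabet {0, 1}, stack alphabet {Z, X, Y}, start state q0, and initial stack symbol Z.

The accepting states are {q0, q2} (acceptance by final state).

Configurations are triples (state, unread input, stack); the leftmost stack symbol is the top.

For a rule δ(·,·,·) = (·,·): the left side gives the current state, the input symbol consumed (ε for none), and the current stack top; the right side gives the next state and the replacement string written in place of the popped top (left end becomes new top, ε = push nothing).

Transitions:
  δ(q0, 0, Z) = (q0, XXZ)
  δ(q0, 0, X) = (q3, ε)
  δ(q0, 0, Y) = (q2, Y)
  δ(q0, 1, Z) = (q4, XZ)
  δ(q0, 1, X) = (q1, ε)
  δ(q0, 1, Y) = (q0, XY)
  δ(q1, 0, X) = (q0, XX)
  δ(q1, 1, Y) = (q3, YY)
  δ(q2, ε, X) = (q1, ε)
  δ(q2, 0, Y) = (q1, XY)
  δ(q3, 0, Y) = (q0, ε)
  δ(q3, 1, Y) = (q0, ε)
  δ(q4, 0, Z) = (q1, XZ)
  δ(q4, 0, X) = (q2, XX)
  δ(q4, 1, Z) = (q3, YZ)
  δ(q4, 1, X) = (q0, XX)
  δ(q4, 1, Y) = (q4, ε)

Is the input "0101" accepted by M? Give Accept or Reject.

(q0, 0101, Z) ⊢ (q0, 101, XXZ) ⊢ (q1, 01, XZ) ⊢ (q0, 1, XXZ) ⊢ (q1, ε, XZ)
All input consumed; state q1 ∉ F and no further ε-move applies.

Reject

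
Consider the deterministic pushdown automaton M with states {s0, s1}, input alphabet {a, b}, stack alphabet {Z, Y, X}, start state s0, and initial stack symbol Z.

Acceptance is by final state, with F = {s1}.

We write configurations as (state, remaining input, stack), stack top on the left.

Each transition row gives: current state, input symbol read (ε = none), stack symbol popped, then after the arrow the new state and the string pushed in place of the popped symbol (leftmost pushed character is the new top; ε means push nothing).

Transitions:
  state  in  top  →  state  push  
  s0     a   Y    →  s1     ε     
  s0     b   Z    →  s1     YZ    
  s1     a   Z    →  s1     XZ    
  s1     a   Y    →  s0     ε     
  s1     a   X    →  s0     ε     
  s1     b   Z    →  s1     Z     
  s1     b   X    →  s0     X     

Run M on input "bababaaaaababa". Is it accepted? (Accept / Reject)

Reject

(s0, bababaaaaababa, Z)
  read b, top Z: go to s1, push YZ → (s1, ababaaaaababa, YZ)
  read a, top Y: go to s0, push ε → (s0, babaaaaababa, Z)
  read b, top Z: go to s1, push YZ → (s1, abaaaaababa, YZ)
  read a, top Y: go to s0, push ε → (s0, baaaaababa, Z)
  read b, top Z: go to s1, push YZ → (s1, aaaaababa, YZ)
  read a, top Y: go to s0, push ε → (s0, aaaababa, Z)
No transition applies at (s0, aaaababa, Z); input not fully consumed.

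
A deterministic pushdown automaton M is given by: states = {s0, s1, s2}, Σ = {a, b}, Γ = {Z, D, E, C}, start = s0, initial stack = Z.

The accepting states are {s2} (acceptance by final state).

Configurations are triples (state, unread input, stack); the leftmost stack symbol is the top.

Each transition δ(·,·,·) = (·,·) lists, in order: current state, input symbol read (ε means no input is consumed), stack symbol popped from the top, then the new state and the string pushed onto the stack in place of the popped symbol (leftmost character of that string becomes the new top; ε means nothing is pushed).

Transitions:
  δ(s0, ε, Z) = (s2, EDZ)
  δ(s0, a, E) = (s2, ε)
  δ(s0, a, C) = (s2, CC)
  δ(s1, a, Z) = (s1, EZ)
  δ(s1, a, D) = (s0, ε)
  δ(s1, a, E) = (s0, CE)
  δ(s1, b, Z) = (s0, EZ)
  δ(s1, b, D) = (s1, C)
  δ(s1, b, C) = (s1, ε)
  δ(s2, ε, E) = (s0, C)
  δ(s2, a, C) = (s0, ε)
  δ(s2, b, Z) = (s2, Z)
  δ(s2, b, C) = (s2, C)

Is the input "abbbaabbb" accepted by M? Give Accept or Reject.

(s0, abbbaabbb, Z)
  ε-move, top Z: go to s2, push EDZ → (s2, abbbaabbb, EDZ)
  ε-move, top E: go to s0, push C → (s0, abbbaabbb, CDZ)
  read a, top C: go to s2, push CC → (s2, bbbaabbb, CCDZ)
  read b, top C: go to s2, push C → (s2, bbaabbb, CCDZ)
  read b, top C: go to s2, push C → (s2, baabbb, CCDZ)
  read b, top C: go to s2, push C → (s2, aabbb, CCDZ)
  read a, top C: go to s0, push ε → (s0, abbb, CDZ)
  read a, top C: go to s2, push CC → (s2, bbb, CCDZ)
  read b, top C: go to s2, push C → (s2, bb, CCDZ)
  read b, top C: go to s2, push C → (s2, b, CCDZ)
  read b, top C: go to s2, push C → (s2, ε, CCDZ)
All input consumed; state s2 ∈ F.

Accept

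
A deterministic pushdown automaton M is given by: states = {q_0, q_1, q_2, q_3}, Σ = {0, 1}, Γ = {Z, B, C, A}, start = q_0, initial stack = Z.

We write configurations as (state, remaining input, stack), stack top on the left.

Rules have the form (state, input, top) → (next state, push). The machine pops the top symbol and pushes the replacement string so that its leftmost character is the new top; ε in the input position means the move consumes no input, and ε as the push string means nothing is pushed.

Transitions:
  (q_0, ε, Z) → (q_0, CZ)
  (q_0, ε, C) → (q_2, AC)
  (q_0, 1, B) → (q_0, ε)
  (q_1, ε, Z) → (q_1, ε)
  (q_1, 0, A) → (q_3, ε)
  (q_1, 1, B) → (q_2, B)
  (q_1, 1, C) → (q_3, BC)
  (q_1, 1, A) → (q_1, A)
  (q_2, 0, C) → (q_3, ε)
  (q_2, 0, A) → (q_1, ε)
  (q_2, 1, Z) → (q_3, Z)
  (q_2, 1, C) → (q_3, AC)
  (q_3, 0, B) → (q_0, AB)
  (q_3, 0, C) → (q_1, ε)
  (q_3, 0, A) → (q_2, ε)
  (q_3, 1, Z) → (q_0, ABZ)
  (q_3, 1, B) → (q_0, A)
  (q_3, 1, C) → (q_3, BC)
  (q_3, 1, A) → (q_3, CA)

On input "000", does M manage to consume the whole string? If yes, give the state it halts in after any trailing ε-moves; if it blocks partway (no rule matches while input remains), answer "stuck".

(q_0, 000, Z) ⊢ (q_0, 000, CZ) ⊢ (q_2, 000, ACZ) ⊢ (q_1, 00, CZ)
No transition for (q_1, 0, top C); M blocks with input 00 remaining.

stuck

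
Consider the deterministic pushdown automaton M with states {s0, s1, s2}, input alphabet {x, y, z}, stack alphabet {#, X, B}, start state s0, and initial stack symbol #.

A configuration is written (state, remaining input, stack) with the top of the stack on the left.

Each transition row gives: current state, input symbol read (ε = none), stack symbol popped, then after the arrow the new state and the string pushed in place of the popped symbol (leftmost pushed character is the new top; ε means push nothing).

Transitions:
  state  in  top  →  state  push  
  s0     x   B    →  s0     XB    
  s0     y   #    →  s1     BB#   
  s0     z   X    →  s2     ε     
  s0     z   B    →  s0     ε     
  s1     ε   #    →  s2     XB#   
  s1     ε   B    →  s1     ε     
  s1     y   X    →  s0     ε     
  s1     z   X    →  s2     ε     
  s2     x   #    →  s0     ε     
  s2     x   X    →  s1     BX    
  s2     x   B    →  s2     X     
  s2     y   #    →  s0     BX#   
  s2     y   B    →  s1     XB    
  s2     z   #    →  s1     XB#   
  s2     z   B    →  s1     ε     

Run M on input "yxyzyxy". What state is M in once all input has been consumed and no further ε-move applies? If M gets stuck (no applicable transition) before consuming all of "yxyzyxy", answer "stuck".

(s0, yxyzyxy, #) ⊢ (s1, xyzyxy, BB#) ⊢ (s1, xyzyxy, B#) ⊢ (s1, xyzyxy, #) ⊢ (s2, xyzyxy, XB#) ⊢ (s1, yzyxy, BXB#) ⊢ (s1, yzyxy, XB#) ⊢ (s0, zyxy, B#) ⊢ (s0, yxy, #) ⊢ (s1, xy, BB#) ⊢ (s1, xy, B#) ⊢ (s1, xy, #) ⊢ (s2, xy, XB#) ⊢ (s1, y, BXB#) ⊢ (s1, y, XB#) ⊢ (s0, ε, B#)
All input consumed; M is in state s0.

s0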